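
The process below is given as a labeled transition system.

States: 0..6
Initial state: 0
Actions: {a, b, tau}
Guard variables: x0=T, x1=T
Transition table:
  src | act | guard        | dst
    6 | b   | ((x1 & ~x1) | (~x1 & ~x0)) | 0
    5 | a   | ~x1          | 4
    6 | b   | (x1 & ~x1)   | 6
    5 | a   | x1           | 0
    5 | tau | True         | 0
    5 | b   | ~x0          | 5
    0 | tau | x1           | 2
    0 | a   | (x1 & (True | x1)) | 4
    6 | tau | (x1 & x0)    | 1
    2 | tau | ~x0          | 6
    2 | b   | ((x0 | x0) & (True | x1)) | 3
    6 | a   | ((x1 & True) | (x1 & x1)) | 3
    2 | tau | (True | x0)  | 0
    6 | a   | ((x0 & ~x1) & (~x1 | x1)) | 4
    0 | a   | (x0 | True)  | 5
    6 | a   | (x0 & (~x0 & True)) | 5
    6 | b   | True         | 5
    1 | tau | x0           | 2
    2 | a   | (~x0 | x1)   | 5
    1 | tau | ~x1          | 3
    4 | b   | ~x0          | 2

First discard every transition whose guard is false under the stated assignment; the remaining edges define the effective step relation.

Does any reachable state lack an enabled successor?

Answer: DEADLOCK at state 3

Working:
Reachable = {0,2,3,4,5}
  0: a→4  a→5  tau→2  [3 out]
  2: a→5  b→3  tau→0  [3 out]
  3: ∅  [deadlock]
  4: ∅  [deadlock]
  5: a→0  tau→0  [2 out]
Path to 3: tau·b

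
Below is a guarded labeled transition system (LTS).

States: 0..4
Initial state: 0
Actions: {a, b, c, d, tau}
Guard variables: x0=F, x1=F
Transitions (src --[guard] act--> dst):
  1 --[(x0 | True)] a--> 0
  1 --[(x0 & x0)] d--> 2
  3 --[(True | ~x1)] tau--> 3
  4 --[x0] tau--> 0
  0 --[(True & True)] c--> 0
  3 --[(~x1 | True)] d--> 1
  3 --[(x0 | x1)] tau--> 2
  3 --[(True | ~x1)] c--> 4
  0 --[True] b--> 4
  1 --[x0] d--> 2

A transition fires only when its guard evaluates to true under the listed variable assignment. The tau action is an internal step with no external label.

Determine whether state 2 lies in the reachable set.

Answer: UNREACHABLE

Trace:
6 transition(s) survive guard evaluation.
Layer 0: {0}
Layer 1: {4}  total {0,4}
R = {0,4}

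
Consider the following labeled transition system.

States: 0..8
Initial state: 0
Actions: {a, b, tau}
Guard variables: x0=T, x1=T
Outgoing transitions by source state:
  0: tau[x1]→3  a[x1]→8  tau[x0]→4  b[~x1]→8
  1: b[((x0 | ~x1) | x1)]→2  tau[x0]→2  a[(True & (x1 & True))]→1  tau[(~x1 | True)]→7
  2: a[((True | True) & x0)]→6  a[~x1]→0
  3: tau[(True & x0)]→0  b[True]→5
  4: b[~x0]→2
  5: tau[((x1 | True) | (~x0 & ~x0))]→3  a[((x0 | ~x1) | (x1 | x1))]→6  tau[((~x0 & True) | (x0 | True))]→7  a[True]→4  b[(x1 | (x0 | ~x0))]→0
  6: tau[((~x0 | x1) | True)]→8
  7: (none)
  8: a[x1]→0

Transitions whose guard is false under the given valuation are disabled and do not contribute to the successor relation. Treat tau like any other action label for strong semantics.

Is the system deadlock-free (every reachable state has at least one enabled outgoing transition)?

Answer: DEADLOCK at state 4

Trace:
R = {0,3,4,5,6,7,8}
  0: a→8  tau→3  tau→4  [3 exit(s)]
  3: b→5  tau→0  [2 exit(s)]
  4: ∅  [no exit]
  5: a→4  a→6  b→0  tau→3  tau→7  [5 exit(s)]
  6: tau→8  [1 exit(s)]
  7: ∅  [no exit]
  8: a→0  [1 exit(s)]
Path to 4: tau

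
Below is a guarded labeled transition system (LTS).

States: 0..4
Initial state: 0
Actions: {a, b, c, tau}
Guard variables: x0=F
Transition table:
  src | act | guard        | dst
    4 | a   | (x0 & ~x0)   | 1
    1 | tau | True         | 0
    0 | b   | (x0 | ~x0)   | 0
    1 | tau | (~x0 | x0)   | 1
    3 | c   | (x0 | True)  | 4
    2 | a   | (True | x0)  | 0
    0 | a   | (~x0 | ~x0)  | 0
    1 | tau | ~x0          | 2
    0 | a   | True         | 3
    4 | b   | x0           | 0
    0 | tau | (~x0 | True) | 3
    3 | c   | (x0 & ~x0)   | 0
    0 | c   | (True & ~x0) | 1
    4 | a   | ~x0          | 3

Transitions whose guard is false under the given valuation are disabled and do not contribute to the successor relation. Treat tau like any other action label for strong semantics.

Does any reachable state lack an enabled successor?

Answer: DEADLOCK-FREE

Analysis:
Reachable = {0,1,2,3,4}
  0: a→0  a→3  b→0  c→1  tau→3  [deg 5]
  1: tau→0  tau→1  tau→2  [deg 3]
  2: a→0  [deg 1]
  3: c→4  [deg 1]
  4: a→3  [deg 1]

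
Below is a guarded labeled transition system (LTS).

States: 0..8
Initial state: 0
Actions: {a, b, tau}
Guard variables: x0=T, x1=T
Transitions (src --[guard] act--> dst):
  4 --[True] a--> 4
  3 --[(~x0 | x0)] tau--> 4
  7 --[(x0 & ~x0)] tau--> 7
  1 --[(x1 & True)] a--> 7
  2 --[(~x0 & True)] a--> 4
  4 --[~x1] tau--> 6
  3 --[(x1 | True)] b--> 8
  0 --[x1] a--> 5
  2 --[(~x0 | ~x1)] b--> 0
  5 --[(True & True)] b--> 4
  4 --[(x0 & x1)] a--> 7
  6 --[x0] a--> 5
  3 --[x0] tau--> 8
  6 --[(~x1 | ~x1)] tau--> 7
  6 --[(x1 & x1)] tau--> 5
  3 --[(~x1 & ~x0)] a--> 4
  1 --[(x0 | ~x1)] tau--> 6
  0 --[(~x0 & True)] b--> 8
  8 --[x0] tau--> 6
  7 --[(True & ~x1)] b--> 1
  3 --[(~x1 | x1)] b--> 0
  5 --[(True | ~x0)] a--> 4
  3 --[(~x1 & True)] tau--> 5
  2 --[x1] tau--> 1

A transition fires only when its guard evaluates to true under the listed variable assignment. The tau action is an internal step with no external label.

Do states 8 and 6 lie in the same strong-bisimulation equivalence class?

Answer: NOT BISIMILAR

Trace:
Bisimulation quotient by refinement:
  round 0: {{0,1,2,3,4,5,6,7,8}}
  round 1: {{0,4},{1,6},{2,8},{3},{5},{7}}
  round 2: {{0},{1},{2,8},{3},{4},{5},{6},{7}}
  round 3: {{0},{1},{2},{3},{4},{5},{6},{7},{8}}
Fixed point at round 4; 9 class(es).
class of 8: {8}; class of 6: {6}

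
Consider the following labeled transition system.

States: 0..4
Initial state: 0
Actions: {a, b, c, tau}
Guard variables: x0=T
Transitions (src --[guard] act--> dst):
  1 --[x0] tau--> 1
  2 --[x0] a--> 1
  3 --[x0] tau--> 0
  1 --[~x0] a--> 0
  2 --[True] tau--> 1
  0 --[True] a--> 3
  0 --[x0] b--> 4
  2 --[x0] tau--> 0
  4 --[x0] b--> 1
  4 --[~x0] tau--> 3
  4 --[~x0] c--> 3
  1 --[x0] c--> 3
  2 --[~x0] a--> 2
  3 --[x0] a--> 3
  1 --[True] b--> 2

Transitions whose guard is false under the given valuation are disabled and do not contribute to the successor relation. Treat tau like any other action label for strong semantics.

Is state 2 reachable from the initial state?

Answer: REACHABLE

Working:
Guard filter leaves 11 enabled edge(s).
L0 = {0}
L1 = {3,4}  now seen {0,3,4}
L2 = {1}  now seen {0,1,3,4}
L3 = {2}  now seen {0,1,2,3,4}
Reachable = {0,1,2,3,4}
trace reaching 2: b·b·b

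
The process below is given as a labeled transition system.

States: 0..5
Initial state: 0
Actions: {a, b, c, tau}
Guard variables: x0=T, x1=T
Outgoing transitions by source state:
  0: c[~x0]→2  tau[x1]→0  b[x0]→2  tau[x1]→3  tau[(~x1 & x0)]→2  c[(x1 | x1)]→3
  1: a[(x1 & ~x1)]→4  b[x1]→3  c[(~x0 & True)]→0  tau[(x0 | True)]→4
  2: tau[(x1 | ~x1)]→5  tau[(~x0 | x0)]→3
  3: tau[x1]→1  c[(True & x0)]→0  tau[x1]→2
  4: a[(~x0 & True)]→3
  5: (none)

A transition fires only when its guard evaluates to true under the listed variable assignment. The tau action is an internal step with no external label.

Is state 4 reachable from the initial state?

After dropping false guards: 11 live edges.
L0 = {0}
L1 = {2,3}  cumulative {0,2,3}
L2 = {1,5}  cumulative {0,1,2,3,5}
L3 = {4}  cumulative {0,1,2,3,4,5}
R = {0,1,2,3,4,5}
Path to 4: tau·tau·tau

Answer: REACHABLE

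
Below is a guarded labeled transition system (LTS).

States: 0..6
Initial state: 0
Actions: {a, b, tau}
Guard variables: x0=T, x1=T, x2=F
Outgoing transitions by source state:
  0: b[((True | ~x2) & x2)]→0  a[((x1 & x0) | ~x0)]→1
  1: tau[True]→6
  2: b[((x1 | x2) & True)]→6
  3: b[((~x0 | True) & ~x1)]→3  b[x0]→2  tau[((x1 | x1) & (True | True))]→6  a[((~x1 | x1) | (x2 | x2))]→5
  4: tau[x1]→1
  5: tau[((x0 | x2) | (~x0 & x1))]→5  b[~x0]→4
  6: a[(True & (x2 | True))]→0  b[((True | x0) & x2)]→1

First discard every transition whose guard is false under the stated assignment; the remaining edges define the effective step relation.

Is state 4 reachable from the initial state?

Answer: UNREACHABLE

Analysis:
9 transition(s) survive guard evaluation.
L0 = {0}
L1 = {1}  total {0,1}
L2 = {6}  total {0,1,6}
R = {0,1,6}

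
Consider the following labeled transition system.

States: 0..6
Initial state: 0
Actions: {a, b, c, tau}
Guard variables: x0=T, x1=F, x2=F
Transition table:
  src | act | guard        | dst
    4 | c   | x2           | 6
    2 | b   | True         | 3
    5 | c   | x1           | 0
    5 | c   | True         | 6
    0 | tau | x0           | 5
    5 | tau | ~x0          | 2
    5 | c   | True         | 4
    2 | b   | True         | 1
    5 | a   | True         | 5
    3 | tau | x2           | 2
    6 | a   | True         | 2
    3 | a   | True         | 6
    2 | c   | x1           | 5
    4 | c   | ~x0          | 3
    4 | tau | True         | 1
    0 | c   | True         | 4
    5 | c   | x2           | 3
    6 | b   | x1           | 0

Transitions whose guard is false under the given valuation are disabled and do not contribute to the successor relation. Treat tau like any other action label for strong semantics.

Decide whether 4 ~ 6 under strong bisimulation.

Answer: NOT BISIMILAR

Trace:
Refine partition for ~:
  π0 = {{0,1,2,3,4,5,6}}
  π1 = {{0},{1},{2},{3,6},{4},{5}}
  π2 = {{0},{1},{2},{3},{4},{5},{6}}
Fixed point at round 3; 7 class(es).
4∈{4}, 6∈{6}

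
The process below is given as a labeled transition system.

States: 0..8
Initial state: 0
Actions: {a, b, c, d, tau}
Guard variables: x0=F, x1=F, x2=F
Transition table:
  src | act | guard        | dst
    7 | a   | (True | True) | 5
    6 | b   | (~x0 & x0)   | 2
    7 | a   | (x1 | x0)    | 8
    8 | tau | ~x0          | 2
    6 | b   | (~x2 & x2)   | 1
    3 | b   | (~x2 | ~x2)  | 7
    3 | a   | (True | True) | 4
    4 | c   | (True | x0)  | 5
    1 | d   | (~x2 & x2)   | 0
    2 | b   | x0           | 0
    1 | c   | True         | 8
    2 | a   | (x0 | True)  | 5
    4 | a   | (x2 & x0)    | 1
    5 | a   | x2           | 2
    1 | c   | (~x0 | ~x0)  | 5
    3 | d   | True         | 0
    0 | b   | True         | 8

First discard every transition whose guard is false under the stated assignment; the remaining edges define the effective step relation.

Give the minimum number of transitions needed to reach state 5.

Answer: 3

Analysis:
BFS to 5:
  Layer 0: {0}
  Layer 1: {8}
  Layer 2: {2}
  Layer 3: {5}
first hit 5 at d=3 via b·tau·a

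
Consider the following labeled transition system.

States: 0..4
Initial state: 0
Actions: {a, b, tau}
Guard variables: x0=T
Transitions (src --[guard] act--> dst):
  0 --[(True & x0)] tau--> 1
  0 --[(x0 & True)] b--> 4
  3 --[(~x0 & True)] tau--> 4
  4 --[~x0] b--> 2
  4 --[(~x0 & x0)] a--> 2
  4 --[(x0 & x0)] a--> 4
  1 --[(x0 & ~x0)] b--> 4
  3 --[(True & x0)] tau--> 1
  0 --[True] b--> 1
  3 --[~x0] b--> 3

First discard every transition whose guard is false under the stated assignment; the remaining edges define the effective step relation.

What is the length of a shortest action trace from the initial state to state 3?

Answer: UNREACHABLE

Analysis:
BFS to 3:
  depth 0: {0}
  depth 1: {1,4}
3 never appears.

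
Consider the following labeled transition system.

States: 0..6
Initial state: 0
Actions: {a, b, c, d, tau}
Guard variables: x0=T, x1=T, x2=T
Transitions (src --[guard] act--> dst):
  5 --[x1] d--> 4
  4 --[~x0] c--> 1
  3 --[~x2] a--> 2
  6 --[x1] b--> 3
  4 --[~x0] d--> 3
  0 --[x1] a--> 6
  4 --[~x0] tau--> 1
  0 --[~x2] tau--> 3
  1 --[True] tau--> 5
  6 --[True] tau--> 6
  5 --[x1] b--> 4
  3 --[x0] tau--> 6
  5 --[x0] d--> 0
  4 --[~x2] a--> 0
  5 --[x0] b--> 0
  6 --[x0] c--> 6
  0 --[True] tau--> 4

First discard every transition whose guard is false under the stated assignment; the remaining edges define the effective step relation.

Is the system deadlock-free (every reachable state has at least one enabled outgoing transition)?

Answer: DEADLOCK at state 4

Analysis:
Reach set: {0,3,4,6}
  0: a→6  tau→4  [deg 2]
  3: tau→6  [deg 1]
  4: ∅  [deadlock]
  6: b→3  c→6  tau→6  [deg 3]
Path to 4: tau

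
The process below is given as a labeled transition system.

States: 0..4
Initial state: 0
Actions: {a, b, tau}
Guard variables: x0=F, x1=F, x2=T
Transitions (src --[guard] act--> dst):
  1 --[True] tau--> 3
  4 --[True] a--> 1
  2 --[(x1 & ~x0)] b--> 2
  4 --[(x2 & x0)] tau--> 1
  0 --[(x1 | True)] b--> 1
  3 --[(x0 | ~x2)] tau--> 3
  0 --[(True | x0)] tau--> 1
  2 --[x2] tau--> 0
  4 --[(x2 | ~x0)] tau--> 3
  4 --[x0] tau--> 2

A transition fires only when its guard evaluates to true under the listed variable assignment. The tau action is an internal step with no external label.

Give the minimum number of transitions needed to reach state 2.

BFS to 2:
  depth 0: {0}
  depth 1: {1}
  depth 2: {3}
2 never appears.

Answer: UNREACHABLE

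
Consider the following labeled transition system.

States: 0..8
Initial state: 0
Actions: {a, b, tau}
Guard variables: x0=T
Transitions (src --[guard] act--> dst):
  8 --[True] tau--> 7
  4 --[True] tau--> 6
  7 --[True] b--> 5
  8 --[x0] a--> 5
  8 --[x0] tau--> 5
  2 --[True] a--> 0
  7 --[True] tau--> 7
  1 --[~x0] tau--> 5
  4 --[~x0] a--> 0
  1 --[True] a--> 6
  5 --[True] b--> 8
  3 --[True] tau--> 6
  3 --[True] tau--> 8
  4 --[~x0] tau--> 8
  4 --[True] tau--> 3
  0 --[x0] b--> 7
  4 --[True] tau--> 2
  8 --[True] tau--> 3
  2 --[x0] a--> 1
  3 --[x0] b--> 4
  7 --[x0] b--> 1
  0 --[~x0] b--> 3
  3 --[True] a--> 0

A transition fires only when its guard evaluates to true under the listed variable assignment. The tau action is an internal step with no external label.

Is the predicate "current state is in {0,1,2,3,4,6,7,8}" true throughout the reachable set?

Allowed set {0,1,2,3,4,6,7,8}
Reachable = {0,1,2,3,4,5,6,7,8}
  0: ok
  1: ok
  2: ok
  3: ok
  4: ok
  5: VIOLATES
  6: ok
  7: ok
  8: ok
witness against invariant: b·b → 5

Answer: INVARIANT VIOLATED at state 5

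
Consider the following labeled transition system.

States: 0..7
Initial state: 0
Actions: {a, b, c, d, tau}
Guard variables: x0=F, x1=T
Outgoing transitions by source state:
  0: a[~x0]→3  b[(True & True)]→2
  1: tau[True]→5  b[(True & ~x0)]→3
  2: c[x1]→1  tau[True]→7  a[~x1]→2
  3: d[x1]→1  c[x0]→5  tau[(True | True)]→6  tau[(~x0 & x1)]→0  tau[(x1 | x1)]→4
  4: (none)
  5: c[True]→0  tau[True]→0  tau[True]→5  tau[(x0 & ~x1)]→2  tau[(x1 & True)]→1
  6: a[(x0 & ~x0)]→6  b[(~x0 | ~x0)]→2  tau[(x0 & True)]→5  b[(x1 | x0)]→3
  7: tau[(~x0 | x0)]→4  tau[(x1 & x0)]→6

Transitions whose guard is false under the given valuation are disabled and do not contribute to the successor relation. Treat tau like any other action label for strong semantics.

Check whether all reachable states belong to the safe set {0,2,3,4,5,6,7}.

Inv-set: {0,2,3,4,5,6,7}
Reach set: {0,1,2,3,4,5,6,7}
  0: safe
  1: outside
  2: safe
  3: safe
  4: safe
  5: safe
  6: safe
  7: safe
counterexample path to 1: a·d

Answer: INVARIANT VIOLATED at state 1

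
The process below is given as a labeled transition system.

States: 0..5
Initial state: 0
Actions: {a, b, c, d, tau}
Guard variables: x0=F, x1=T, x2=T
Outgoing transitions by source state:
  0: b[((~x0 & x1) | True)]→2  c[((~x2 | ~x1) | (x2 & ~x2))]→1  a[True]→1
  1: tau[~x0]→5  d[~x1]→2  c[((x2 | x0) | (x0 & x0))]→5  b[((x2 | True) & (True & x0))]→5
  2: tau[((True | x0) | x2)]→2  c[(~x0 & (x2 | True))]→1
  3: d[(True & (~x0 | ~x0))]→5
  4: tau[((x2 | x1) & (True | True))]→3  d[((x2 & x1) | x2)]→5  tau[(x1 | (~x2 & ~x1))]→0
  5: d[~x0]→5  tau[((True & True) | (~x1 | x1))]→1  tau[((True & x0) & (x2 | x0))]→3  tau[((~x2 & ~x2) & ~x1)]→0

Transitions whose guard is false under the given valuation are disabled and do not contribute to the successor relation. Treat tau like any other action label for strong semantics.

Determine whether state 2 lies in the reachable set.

Answer: REACHABLE

Analysis:
Guard filter leaves 12 enabled edge(s).
depth 0: {0}
depth 1: {1,2}  cumulative {0,1,2}
depth 2: {5}  cumulative {0,1,2,5}
Reachable = {0,1,2,5}
witness 2: b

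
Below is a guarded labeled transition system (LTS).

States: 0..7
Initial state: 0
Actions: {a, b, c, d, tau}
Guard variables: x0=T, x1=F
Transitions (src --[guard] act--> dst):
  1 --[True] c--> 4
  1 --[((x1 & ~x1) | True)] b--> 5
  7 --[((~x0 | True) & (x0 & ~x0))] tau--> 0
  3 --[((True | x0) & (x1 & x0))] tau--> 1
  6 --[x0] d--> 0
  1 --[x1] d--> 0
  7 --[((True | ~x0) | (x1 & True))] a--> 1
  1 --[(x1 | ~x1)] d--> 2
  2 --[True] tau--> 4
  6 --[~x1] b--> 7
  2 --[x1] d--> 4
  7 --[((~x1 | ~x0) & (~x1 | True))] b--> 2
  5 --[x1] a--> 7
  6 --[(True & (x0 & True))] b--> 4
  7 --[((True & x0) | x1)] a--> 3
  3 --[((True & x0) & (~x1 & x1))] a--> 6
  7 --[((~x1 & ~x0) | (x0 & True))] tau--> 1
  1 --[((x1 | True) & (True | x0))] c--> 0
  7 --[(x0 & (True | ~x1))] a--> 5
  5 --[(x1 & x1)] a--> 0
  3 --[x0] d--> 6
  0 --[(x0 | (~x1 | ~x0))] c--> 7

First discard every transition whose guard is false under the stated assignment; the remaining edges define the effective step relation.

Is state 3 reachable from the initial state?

15 transition(s) survive guard evaluation.
depth 0: {0}
depth 1: {7}  now seen {0,7}
depth 2: {1,2,3,5}  now seen {0,1,2,3,5,7}
depth 3: {4,6}  now seen {0,1,2,3,4,5,6,7}
Reachable = {0,1,2,3,4,5,6,7}
witness 3: c·a

Answer: REACHABLE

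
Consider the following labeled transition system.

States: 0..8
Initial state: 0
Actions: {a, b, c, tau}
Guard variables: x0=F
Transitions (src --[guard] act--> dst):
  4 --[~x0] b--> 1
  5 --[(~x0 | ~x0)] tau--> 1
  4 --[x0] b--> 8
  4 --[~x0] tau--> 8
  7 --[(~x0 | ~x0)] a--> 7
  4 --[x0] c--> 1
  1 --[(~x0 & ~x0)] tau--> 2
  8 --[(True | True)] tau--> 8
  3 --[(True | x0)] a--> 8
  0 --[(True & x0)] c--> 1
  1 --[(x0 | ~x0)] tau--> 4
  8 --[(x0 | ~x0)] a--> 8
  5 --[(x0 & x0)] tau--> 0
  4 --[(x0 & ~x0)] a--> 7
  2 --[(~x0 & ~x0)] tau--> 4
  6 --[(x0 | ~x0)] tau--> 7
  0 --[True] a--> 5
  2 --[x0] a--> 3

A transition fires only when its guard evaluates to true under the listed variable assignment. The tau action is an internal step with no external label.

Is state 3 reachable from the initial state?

Answer: UNREACHABLE

Trace:
12 transition(s) survive guard evaluation.
L0 = {0}
L1 = {5}  cumulative {0,5}
L2 = {1}  cumulative {0,1,5}
L3 = {2,4}  cumulative {0,1,2,4,5}
L4 = {8}  cumulative {0,1,2,4,5,8}
Reachable = {0,1,2,4,5,8}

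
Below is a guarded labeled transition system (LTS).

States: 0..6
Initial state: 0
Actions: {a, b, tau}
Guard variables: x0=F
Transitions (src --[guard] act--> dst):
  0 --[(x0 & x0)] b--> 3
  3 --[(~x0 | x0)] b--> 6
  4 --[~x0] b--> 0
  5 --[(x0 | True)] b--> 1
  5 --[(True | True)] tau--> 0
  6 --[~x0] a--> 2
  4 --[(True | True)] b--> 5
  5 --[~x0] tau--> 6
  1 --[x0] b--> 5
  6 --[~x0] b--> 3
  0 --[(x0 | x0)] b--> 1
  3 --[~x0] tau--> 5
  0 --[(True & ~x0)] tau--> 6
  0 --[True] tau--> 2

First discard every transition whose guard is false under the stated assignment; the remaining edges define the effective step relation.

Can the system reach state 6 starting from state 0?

11 transition(s) survive guard evaluation.
L0 = {0}
L1 = {2,6}  cumulative {0,2,6}
L2 = {3}  cumulative {0,2,3,6}
L3 = {5}  cumulative {0,2,3,5,6}
L4 = {1}  cumulative {0,1,2,3,5,6}
Reachable = {0,1,2,3,5,6}
trace reaching 6: tau

Answer: REACHABLE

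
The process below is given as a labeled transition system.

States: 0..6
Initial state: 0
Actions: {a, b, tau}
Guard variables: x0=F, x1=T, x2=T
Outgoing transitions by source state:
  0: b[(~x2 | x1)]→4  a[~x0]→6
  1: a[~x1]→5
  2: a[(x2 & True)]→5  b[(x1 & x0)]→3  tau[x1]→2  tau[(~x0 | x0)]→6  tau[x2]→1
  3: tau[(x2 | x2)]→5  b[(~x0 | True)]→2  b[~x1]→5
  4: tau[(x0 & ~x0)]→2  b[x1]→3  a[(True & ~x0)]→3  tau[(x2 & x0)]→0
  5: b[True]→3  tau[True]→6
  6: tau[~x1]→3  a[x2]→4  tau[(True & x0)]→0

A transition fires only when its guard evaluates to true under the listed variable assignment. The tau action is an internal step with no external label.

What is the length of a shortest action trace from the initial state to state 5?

BFS to 5:
  Layer 0: {0}
  Layer 1: {4,6}
  Layer 2: {3}
  Layer 3: {2,5}
5 enters at depth 3; path b·a·tau

Answer: 3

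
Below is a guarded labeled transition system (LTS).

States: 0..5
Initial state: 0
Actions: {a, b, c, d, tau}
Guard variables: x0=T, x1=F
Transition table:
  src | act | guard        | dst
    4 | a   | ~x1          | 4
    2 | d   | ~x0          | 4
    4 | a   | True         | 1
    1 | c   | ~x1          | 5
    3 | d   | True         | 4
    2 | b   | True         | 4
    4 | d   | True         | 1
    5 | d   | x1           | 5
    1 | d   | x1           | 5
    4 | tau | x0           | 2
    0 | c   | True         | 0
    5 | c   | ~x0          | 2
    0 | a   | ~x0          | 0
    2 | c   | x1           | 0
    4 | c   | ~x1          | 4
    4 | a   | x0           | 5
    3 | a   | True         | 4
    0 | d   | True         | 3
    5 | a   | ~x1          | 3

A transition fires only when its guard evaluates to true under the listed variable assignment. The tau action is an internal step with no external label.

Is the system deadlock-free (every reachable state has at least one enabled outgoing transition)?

R = {0,1,2,3,4,5}
  0: c→0  d→3  [deg 2]
  1: c→5  [deg 1]
  2: b→4  [deg 1]
  3: a→4  d→4  [deg 2]
  4: a→1  a→4  a→5  c→4  d→1  tau→2  [deg 6]
  5: a→3  [deg 1]

Answer: DEADLOCK-FREE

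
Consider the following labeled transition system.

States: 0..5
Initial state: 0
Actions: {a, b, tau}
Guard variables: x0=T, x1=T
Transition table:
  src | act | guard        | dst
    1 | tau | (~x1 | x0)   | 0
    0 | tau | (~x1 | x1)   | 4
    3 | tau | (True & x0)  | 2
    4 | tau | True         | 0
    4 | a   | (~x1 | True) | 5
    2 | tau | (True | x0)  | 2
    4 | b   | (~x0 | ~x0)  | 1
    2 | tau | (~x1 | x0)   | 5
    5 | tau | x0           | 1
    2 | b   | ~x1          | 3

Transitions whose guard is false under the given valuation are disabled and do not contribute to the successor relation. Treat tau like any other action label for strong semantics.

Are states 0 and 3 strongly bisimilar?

Bisimulation quotient by refinement:
  π0 = {{0,1,2,3,4,5}}
  π1 = {{0,1,2,3,5},{4}}
  π2 = {{0},{1,2,3,5},{4}}
  π3 = {{0},{1},{2,3,5},{4}}
  π4 = {{0},{1},{2,3},{4},{5}}
  π5 = {{0},{1},{2},{3},{4},{5}}
stable after 6 split(s): 6 block(s)
[0]={0}  [3]={3}

Answer: NOT BISIMILAR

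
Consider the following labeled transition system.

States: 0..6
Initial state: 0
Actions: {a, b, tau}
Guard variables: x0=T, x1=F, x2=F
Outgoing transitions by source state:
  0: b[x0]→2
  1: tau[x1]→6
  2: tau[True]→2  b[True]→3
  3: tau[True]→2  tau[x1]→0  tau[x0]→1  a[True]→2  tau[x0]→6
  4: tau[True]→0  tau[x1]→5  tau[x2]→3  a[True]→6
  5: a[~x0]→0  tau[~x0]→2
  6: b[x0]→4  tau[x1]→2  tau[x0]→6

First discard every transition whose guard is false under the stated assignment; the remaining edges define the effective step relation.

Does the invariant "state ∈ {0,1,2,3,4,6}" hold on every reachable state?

Answer: INVARIANT HOLDS

Analysis:
Inv-set: {0,1,2,3,4,6}
R = {0,1,2,3,4,6}
  0: ok
  1: ok
  2: ok
  3: ok
  4: ok
  6: ok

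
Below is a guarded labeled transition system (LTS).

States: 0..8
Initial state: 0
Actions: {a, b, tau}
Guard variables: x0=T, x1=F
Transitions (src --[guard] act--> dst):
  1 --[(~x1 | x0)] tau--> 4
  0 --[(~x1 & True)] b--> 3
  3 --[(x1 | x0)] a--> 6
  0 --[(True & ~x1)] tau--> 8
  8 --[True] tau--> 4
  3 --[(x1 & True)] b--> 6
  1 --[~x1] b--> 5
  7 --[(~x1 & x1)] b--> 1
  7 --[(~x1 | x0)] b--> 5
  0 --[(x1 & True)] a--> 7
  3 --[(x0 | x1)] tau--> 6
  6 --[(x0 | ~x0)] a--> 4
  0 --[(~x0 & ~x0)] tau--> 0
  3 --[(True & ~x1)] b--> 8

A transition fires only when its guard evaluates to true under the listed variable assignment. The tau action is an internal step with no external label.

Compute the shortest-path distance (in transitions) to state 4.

Breadth-first toward 4:
  L0 = {0}
  L1 = {3,8}
  L2 = {4,6}
depth(4)=2, e.g. tau·tau

Answer: 2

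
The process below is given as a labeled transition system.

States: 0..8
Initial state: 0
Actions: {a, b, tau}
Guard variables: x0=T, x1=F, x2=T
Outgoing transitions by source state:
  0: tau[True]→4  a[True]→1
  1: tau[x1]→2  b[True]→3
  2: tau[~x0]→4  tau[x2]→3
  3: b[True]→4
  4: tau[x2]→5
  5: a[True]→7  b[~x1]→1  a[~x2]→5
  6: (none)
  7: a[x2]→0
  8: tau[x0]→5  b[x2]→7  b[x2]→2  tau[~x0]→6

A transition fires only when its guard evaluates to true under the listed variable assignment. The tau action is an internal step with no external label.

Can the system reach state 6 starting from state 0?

Answer: UNREACHABLE

Trace:
Guard filter leaves 12 enabled edge(s).
depth 0: {0}
depth 1: {1,4}  now seen {0,1,4}
depth 2: {3,5}  now seen {0,1,3,4,5}
depth 3: {7}  now seen {0,1,3,4,5,7}
Reachable = {0,1,3,4,5,7}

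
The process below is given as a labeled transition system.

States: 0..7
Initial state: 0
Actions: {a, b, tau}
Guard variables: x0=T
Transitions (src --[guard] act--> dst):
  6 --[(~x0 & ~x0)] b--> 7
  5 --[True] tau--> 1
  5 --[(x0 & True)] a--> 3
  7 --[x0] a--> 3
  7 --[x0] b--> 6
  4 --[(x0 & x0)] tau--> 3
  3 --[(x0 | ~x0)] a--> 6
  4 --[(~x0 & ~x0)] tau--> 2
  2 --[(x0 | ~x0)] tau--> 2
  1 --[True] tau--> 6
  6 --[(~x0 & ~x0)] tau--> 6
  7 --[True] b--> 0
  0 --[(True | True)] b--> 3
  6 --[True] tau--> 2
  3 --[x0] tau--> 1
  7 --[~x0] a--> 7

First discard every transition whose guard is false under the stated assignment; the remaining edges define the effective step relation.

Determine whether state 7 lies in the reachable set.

Answer: UNREACHABLE

Analysis:
12 transition(s) survive guard evaluation.
depth 0: {0}
depth 1: {3}  total {0,3}
depth 2: {1,6}  total {0,1,3,6}
depth 3: {2}  total {0,1,2,3,6}
R = {0,1,2,3,6}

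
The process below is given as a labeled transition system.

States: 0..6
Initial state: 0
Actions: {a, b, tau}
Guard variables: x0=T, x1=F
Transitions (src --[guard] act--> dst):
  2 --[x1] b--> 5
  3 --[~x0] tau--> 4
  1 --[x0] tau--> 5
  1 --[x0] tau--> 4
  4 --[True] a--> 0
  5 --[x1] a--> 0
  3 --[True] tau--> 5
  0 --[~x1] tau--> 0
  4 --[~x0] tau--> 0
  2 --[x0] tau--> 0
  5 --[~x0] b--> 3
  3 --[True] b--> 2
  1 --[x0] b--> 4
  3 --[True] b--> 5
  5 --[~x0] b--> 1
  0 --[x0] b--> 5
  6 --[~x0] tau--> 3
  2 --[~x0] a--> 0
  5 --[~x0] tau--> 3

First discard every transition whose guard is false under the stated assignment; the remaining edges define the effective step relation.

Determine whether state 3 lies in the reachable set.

Answer: UNREACHABLE

Analysis:
Guard filter leaves 10 enabled edge(s).
depth 0: {0}
depth 1: {5}  total {0,5}
Reach set: {0,5}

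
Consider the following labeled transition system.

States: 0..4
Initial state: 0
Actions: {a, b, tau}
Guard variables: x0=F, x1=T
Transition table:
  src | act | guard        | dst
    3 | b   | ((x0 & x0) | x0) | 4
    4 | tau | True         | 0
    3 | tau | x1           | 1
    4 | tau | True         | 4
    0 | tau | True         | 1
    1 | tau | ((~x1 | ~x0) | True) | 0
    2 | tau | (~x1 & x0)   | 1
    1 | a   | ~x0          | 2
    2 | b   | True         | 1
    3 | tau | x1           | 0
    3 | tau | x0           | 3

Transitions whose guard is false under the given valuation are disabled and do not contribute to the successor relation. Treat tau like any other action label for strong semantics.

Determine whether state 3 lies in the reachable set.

Answer: UNREACHABLE

Working:
After dropping false guards: 8 live edges.
L0 = {0}
L1 = {1}  total {0,1}
L2 = {2}  total {0,1,2}
R = {0,1,2}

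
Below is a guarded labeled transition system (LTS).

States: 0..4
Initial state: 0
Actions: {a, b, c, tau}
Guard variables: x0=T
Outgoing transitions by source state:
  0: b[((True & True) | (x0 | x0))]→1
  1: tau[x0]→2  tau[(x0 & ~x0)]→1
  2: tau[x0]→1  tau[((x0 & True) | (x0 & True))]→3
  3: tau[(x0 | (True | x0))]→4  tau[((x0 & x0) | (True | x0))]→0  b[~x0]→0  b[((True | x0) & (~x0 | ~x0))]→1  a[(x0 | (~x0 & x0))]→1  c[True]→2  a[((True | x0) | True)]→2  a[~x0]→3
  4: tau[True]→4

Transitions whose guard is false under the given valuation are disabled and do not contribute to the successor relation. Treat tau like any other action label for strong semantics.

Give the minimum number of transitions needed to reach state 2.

Answer: 2

Trace:
BFS to 2:
  L0 = {0}
  L1 = {1}
  L2 = {2}
depth(2)=2, e.g. b·tau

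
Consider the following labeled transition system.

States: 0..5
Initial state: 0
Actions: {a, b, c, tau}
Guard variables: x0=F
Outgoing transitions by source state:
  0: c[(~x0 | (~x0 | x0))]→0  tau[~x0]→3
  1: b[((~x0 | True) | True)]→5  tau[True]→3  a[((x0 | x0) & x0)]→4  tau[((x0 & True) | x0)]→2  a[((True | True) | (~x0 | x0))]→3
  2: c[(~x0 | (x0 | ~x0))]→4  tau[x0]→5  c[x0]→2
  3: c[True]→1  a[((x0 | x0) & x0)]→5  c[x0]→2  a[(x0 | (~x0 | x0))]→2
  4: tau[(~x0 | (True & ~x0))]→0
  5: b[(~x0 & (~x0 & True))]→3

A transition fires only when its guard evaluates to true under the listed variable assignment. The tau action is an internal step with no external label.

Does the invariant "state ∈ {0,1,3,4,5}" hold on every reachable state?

Answer: INVARIANT VIOLATED at state 2

Trace:
Safe = {0,1,3,4,5}
Reachable = {0,1,2,3,4,5}
  0: ok
  1: ok
  2: outside
  3: ok
  4: ok
  5: ok
reach 2 via tau·a — violates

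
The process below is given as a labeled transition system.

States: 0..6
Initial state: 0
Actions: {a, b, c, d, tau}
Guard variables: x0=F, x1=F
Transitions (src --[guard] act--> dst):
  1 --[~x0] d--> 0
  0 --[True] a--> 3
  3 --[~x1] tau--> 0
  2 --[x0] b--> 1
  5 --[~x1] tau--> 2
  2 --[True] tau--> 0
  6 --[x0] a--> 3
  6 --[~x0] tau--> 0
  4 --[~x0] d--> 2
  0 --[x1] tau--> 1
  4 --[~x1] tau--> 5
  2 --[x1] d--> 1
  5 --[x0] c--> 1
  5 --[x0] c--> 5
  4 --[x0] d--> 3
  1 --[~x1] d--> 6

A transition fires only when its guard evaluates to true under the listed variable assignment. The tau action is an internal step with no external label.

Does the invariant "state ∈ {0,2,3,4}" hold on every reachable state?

Answer: INVARIANT HOLDS

Trace:
Allowed set {0,2,3,4}
Reach set: {0,3}
  0: ok
  3: ok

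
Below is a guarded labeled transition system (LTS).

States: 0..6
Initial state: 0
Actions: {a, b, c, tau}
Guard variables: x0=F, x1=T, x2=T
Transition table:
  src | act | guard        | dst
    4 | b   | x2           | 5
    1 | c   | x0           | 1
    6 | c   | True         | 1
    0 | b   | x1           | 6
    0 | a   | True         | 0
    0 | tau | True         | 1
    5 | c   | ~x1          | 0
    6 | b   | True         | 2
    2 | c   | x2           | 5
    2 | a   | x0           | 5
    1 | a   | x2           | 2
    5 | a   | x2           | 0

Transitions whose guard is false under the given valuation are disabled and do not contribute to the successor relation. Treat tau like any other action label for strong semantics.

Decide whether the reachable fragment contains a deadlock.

R = {0,1,2,5,6}
  0: a→0  b→6  tau→1  [deg 3]
  1: a→2  [deg 1]
  2: c→5  [deg 1]
  5: a→0  [deg 1]
  6: b→2  c→1  [deg 2]

Answer: DEADLOCK-FREE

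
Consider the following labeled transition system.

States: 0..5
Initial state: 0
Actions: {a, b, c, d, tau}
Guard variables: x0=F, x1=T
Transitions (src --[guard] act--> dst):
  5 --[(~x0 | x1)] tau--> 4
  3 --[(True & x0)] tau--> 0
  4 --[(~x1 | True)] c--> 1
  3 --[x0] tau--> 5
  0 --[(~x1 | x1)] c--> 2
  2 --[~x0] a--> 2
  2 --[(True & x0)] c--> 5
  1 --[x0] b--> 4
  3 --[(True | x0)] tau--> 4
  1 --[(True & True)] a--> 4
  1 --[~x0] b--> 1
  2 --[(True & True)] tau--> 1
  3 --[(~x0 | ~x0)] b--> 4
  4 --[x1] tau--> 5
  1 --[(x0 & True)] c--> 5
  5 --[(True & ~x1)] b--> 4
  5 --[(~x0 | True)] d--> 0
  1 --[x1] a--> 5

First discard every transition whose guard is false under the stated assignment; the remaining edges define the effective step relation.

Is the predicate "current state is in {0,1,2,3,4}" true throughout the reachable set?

Inv-set: {0,1,2,3,4}
Reach set: {0,1,2,4,5}
  0: ✓
  1: ✓
  2: ✓
  4: ✓
  5: outside
counterexample path to 5: c·tau·a

Answer: INVARIANT VIOLATED at state 5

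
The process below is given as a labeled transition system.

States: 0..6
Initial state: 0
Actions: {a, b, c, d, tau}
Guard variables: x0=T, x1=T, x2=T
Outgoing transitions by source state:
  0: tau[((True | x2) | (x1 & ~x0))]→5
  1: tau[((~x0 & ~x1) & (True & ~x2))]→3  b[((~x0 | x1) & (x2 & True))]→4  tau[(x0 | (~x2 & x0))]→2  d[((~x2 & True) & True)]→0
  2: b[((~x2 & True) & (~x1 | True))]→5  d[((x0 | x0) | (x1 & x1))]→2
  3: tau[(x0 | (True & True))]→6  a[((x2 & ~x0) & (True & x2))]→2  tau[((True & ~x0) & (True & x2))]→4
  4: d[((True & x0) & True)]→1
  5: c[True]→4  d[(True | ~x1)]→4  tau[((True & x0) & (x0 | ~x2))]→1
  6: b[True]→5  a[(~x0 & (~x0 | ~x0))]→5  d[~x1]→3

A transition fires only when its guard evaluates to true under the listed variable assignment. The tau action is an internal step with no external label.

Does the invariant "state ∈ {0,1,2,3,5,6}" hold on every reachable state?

Safe = {0,1,2,3,5,6}
Reach set: {0,1,2,4,5}
  0: ok
  1: ok
  2: ok
  4: ✗ unsafe
  5: ok
counterexample path to 4: tau·c

Answer: INVARIANT VIOLATED at state 4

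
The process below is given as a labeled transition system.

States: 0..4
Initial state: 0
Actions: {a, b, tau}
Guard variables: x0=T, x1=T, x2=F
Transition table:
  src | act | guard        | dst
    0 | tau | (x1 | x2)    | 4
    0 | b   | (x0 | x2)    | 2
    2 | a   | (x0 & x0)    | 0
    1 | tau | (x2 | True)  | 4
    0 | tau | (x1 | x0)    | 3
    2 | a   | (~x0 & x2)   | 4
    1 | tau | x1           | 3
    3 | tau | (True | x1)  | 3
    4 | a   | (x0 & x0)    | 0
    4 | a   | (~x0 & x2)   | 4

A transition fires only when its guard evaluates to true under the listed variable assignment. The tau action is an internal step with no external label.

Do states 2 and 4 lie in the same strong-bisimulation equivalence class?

Refine partition for ~:
  round 0: {{0,1,2,3,4}}
  round 1: {{0},{1,3},{2,4}}
  round 2: {{0},{1},{2,4},{3}}
Fixed point at round 3; 4 class(es).
2∈{2,4}, 4∈{2,4}

Answer: BISIMILAR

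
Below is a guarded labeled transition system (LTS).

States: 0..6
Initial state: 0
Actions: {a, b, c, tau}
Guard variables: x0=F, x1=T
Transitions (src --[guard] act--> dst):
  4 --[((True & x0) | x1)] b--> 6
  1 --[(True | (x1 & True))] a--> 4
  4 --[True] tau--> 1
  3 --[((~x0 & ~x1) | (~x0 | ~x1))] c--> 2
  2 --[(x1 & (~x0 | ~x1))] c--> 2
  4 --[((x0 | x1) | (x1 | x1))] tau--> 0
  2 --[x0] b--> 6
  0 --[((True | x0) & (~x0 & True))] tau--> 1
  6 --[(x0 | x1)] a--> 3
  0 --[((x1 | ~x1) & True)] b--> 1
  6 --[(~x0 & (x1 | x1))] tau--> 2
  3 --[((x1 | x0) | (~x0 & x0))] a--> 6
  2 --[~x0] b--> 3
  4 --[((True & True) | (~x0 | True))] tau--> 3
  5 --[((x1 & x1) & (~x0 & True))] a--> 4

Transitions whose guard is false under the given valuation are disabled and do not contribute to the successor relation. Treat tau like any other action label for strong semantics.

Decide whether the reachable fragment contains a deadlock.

R = {0,1,2,3,4,6}
  0: b→1  tau→1  [deg 2]
  1: a→4  [deg 1]
  2: b→3  c→2  [deg 2]
  3: a→6  c→2  [deg 2]
  4: b→6  tau→0  tau→1  tau→3  [deg 4]
  6: a→3  tau→2  [deg 2]

Answer: DEADLOCK-FREE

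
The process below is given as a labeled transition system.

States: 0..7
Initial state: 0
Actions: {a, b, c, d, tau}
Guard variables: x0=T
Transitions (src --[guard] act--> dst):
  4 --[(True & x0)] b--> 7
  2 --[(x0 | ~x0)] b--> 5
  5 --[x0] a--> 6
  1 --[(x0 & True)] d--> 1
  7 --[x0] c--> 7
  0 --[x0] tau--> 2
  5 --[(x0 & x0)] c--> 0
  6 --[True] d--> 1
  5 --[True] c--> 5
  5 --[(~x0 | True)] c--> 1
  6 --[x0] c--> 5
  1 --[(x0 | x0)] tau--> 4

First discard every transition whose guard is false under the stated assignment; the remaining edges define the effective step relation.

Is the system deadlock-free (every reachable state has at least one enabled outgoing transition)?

Answer: DEADLOCK-FREE

Working:
Reach set: {0,1,2,4,5,6,7}
  0: tau→2  [1 out]
  1: d→1  tau→4  [2 out]
  2: b→5  [1 out]
  4: b→7  [1 out]
  5: a→6  c→0  c→1  c→5  [4 out]
  6: c→5  d→1  [2 out]
  7: c→7  [1 out]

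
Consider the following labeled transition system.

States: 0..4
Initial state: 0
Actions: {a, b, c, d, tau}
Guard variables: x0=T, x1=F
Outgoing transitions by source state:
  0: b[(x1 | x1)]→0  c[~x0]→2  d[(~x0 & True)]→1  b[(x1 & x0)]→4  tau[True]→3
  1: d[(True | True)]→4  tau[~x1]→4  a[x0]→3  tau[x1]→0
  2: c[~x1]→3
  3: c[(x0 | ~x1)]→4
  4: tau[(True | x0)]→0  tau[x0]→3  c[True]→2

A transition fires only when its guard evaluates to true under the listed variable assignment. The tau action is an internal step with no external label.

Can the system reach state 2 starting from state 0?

Answer: REACHABLE

Working:
After dropping false guards: 9 live edges.
L0 = {0}
L1 = {3}  cumulative {0,3}
L2 = {4}  cumulative {0,3,4}
L3 = {2}  cumulative {0,2,3,4}
Reachable = {0,2,3,4}
trace reaching 2: tau·c·c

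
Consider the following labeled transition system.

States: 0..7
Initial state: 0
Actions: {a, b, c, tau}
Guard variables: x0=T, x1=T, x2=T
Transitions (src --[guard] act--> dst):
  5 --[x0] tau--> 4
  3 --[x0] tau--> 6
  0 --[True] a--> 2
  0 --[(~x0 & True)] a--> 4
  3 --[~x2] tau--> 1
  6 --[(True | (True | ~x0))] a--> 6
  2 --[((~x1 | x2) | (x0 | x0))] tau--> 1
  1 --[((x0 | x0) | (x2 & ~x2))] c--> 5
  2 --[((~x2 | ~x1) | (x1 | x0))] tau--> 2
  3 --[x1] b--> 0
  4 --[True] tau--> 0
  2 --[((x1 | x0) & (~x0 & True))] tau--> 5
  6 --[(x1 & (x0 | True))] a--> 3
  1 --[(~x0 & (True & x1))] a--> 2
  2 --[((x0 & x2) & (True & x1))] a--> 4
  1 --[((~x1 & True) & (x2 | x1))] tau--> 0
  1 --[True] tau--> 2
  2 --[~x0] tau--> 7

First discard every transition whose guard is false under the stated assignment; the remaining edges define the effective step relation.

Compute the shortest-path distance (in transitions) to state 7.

Answer: UNREACHABLE

Working:
Layered search for 7:
  L0 = {0}
  L1 = {2}
  L2 = {1,4}
  L3 = {5}
7 never appears.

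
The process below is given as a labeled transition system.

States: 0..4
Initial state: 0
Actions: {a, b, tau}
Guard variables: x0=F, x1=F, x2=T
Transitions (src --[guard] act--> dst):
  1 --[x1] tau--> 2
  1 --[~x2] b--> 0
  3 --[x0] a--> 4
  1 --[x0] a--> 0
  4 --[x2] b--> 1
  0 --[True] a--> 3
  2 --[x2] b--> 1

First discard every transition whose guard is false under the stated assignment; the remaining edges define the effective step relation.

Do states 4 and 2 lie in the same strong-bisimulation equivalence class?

Compute ~ classes (split until stable):
  π0 = {{0,1,2,3,4}}
  π1 = {{0},{1,3},{2,4}}
Fixed point at round 2; 3 class(es).
4∈{2,4}, 2∈{2,4}

Answer: BISIMILAR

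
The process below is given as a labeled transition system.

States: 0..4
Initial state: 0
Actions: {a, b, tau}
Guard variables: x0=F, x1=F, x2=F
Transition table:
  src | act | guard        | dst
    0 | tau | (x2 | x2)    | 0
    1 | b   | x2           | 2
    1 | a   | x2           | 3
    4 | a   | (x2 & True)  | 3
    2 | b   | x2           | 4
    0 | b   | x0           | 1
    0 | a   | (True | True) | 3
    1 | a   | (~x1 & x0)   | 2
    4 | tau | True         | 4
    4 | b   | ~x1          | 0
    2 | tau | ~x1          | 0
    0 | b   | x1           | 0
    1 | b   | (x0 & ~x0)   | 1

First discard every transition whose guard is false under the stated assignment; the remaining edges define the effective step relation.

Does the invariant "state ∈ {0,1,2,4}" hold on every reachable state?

Inv-set: {0,1,2,4}
Reach set: {0,3}
  0: safe
  3: VIOLATES
witness against invariant: a → 3

Answer: INVARIANT VIOLATED at state 3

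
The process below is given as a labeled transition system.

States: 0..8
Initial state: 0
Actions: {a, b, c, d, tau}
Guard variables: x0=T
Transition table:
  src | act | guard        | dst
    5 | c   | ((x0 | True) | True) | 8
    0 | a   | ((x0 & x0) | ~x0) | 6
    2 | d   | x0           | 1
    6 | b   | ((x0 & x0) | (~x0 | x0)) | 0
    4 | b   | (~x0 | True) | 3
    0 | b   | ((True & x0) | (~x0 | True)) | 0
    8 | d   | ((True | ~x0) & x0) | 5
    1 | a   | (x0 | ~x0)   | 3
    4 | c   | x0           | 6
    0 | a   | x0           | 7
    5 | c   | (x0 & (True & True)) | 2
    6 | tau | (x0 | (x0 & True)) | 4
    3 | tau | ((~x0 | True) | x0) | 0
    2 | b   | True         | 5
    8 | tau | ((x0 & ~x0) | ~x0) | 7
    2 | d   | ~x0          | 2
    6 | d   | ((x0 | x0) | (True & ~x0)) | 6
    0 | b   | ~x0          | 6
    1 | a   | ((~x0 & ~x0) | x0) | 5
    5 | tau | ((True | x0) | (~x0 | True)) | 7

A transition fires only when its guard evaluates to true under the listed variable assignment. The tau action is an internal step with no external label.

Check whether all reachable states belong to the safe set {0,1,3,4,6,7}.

Inv-set: {0,1,3,4,6,7}
Reach set: {0,3,4,6,7}
  0: ok
  3: ok
  4: ok
  6: ok
  7: ok

Answer: INVARIANT HOLDS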